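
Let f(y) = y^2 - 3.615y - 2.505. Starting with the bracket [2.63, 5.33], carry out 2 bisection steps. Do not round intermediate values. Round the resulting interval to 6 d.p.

f(2.630000) = -5.095550, f(5.330000) = 6.635950 (opposite signs)
step 1: m = 3.980000, f(m) = -1.052300 < 0 → root in [3.980000, 5.330000]
step 2: m = 4.655000, f(m) = 2.336200 > 0 → root in [3.980000, 4.655000]

[3.980000, 4.655000]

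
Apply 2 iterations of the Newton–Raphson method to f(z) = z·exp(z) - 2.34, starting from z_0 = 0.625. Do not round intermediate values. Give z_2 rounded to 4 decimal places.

0.9317

Newton update: z ← z − f(z)/f'(z).
f'(z) = (z + 1)·exp(z)
z_0 = 0.625000: f = -1.172346, f' = 3.035900 → z_1 = 0.625000 - (-1.172346)/(3.035900) = 1.011161
z_1 = 1.011161: f = 0.439470, f' = 5.528261 → z_2 = 1.011161 - (0.439470)/(5.528261) = 0.931666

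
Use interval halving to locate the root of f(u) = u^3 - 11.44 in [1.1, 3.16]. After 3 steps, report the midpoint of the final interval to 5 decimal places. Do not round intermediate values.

2.25875

f(1.100000) = -10.109000, f(3.160000) = 20.114496 (opposite signs)
step 1: m = 2.130000, f(m) = -1.776403 < 0 → root in [2.130000, 3.160000]
step 2: m = 2.645000, f(m) = 7.064486 > 0 → root in [2.130000, 2.645000]
step 3: m = 2.387500, f(m) = 2.169123 > 0 → root in [2.130000, 2.387500]
Midpoint of [2.130000, 2.387500] = 2.258750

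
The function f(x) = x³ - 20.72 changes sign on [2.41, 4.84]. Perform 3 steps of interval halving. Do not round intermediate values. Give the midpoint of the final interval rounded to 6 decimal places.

2.865625

f(2.410000) = -6.722479, f(4.840000) = 92.659904 (opposite signs)
step 1: m = 3.625000, f(m) = 26.914766 > 0 → root in [2.410000, 3.625000]
step 2: m = 3.017500, f(m) = 6.755262 > 0 → root in [2.410000, 3.017500]
step 3: m = 2.713750, f(m) = -0.734753 < 0 → root in [2.713750, 3.017500]
Midpoint of [2.713750, 3.017500] = 2.865625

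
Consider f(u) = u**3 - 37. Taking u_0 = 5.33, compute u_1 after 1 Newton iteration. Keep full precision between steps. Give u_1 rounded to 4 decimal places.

Newton update: u ← u − f(u)/f'(u).
f'(u) = 3u**2
u_0 = 5.330000: f = 114.419437, f' = 85.226700 → u_1 = 5.330000 - (114.419437)/(85.226700) = 3.987470

3.9875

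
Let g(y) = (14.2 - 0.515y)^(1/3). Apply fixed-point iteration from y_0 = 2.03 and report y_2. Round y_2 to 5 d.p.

y_1 = g(2.030000) = 2.360616
y_2 = g(2.360616) = 2.350387

2.35039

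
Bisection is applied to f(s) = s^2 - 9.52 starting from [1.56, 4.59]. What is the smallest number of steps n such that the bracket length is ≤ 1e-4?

Initial width b − a = 4.59 − 1.56 = 3.030000.
After n steps the width is (b−a)/2^n; need (b−a)/2^n ≤ 1e-4.
So n ≥ log₂(3.030000/1e-4) = log₂(30300.0000) ≈ 14.8870.
Hence n = 15.

15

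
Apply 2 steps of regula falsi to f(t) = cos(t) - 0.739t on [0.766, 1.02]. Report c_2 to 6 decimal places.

0.871166

f(0.766000) = 0.154615, f(1.020000) = -0.230414
step 1: c = 0.867998, f(c) = 0.004905 > 0 → new bracket [0.867998, 1.020000]
step 2: c = 0.871166, f(c) = 0.000143 > 0 → new bracket [0.871166, 1.020000]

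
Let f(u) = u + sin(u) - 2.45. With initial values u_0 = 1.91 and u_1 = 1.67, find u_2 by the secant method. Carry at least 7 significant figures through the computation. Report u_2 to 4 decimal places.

1.3953

f(u_0) = 0.403020, f(u_1) = 0.215083
u_2 = 1.670000 - (0.215083)·(1.670000 - 1.910000)/(0.215083 - (0.403020)) = 1.395333; f(u_2) = -0.070021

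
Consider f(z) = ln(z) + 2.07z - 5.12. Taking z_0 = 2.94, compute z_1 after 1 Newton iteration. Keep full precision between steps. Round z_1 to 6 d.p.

2.091828

Newton update: z ← z − f(z)/f'(z).
f'(z) = 1/z + 2.07
z_0 = 2.940000: f = 2.044210, f' = 2.410136 → z_1 = 2.940000 - (2.044210)/(2.410136) = 2.091828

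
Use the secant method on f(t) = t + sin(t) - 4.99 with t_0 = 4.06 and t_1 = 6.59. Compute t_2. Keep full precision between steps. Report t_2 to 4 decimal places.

5.2631

f(t_0) = -1.724636, f(t_1) = 1.902024
t_2 = 6.590000 - (1.902024)·(6.590000 - 4.060000)/(1.902024 - (-1.724636)) = 5.263126; f(t_2) = -0.579013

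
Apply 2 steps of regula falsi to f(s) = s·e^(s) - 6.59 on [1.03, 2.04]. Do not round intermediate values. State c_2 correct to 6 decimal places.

f(1.030000) = -3.704902, f(2.040000) = 9.098843
step 1: c = 1.322254, f(c) = -1.629073 < 0 → new bracket [1.322254, 2.040000]
step 2: c = 1.431247, f(c) = -0.601790 < 0 → new bracket [1.431247, 2.040000]

1.431247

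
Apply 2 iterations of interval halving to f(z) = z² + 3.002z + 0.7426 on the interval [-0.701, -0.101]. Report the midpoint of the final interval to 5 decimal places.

f(-0.701000) = -0.870401, f(-0.101000) = 0.449599 (opposite signs)
step 1: m = -0.401000, f(m) = -0.300401 < 0 → root in [-0.401000, -0.101000]
step 2: m = -0.251000, f(m) = 0.052099 > 0 → root in [-0.401000, -0.251000]
Midpoint of [-0.401000, -0.251000] = -0.326000

-0.32600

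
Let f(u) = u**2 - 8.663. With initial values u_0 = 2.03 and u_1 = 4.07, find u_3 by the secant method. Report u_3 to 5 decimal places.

Secant update: u_(k+1) = u_k − f(u_k)·(u_k − u_(k-1))/(f(u_k) − f(u_(k-1))).
f(u_0) = -4.542100, f(u_1) = 7.901900
u_2 = 4.070000 - (7.901900)·(4.070000 - 2.030000)/(7.901900 - (-4.542100)) = 2.774607; f(u_2) = -0.964558
u_3 = 2.774607 - (-0.964558)·(2.774607 - 4.070000)/(-0.964558 - (7.901900)) = 2.915529; f(u_3) = -0.162691

2.91553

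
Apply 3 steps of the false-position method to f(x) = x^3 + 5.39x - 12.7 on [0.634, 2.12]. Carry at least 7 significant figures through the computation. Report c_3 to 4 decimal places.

f(0.634000) = -9.027900, f(2.120000) = 8.254928
step 1: c = 1.410231, f(c) = -2.294261 < 0 → new bracket [1.410231, 2.120000]
step 2: c = 1.564593, f(c) = -0.436799 < 0 → new bracket [1.564593, 2.120000]
step 3: c = 1.592505, f(c) = -0.077696 < 0 → new bracket [1.592505, 2.120000]

1.5925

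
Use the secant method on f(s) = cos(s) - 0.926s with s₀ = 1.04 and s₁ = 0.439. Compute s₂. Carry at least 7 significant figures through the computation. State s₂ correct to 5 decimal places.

f(s_0) = -0.456820, f(s_1) = 0.498663
s_2 = 0.439000 - (0.498663)·(0.439000 - 1.040000)/(0.498663 - (-0.456820)) = 0.752660; f(s_2) = 0.032910

0.75266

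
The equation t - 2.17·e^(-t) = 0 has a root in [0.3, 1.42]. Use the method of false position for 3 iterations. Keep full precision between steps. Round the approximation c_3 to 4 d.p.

f(0.300000) = -1.307576, f(1.420000) = 0.895481
step 1: c = 0.964751, f(c) = 0.137812 > 0 → new bracket [0.300000, 0.964751]
step 2: c = 0.901370, f(c) = 0.020321 > 0 → new bracket [0.300000, 0.901370]
step 3: c = 0.892167, f(c) = 0.002973 > 0 → new bracket [0.300000, 0.892167]

0.8922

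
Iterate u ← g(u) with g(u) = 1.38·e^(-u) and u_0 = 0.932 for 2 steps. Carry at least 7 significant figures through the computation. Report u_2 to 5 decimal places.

u_1 = g(0.932000) = 0.543396
u_2 = g(0.543396) = 0.801466

0.80147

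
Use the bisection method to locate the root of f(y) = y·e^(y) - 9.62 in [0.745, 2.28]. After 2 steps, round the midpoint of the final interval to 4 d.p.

f(0.745000) = -8.050701, f(2.280000) = 12.670831 (opposite signs)
step 1: m = 1.512500, f(m) = -2.756182 < 0 → root in [1.512500, 2.280000]
step 2: m = 1.896250, f(m) = 3.010673 > 0 → root in [1.512500, 1.896250]
Midpoint of [1.512500, 1.896250] = 1.704375

1.7044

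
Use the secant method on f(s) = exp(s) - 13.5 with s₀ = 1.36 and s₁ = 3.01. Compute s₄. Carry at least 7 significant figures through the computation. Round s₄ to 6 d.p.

Secant update: s_(k+1) = s_k − f(s_k)·(s_k − s_(k-1))/(f(s_k) − f(s_(k-1))).
f(s_0) = -9.603807, f(s_1) = 6.787400
s_2 = 3.010000 - (6.787400)·(3.010000 - 1.360000)/(6.787400 - (-9.603807)) = 2.326755; f(s_2) = -3.255356
s_3 = 2.326755 - (-3.255356)·(2.326755 - 3.010000)/(-3.255356 - (6.787400)) = 2.548229; f(s_3) = -0.715562
s_4 = 2.548229 - (-0.715562)·(2.548229 - 2.326755)/(-0.715562 - (-3.255356)) = 2.610627; f(s_4) = 0.107576

2.610627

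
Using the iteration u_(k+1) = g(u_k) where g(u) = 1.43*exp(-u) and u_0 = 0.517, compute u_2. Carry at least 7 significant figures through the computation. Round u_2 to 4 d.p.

u_1 = g(0.517000) = 0.852719
u_2 = g(0.852719) = 0.609544

0.6095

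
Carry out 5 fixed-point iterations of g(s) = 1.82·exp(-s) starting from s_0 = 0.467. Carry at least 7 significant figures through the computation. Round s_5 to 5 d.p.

s_1 = g(0.467000) = 1.140922
s_2 = g(1.140922) = 0.581534
s_3 = g(0.581534) = 1.017453
s_4 = g(1.017453) = 0.657957
s_5 = g(0.657957) = 0.942594

0.94259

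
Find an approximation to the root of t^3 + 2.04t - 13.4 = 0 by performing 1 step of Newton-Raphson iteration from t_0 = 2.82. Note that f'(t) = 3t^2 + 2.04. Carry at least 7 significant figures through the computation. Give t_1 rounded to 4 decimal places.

Newton update: t ← t − f(t)/f'(t).
t_0 = 2.820000: f = 14.778568, f' = 25.897200 → t_1 = 2.820000 - (14.778568)/(25.897200) = 2.249337

2.2493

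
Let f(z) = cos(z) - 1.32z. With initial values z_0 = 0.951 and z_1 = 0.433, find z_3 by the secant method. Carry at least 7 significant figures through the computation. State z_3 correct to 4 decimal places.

Secant update: z_(k+1) = z_k − f(z_k)·(z_k − z_(k-1))/(f(z_k) − f(z_(k-1))).
f(z_0) = -0.674451, f(z_1) = 0.336151
z_2 = 0.433000 - (0.336151)·(0.433000 - 0.951000)/(0.336151 - (-0.674451)) = 0.605300; f(z_2) = 0.023336
z_3 = 0.605300 - (0.023336)·(0.605300 - 0.433000)/(0.023336 - (0.336151)) = 0.618153; f(z_3) = -0.001012

0.6182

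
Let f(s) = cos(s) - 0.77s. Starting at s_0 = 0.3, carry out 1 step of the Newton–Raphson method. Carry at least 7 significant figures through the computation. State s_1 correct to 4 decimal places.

f'(s) = -sin(s) - 0.77
s_0 = 0.300000: f = 0.724336, f' = -1.065520 → s_1 = 0.300000 - (0.724336)/(-1.065520) = 0.979796

0.9798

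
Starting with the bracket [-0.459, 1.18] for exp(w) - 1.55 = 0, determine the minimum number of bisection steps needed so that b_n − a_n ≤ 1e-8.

28

Initial width b − a = 1.18 − -0.459 = 1.639000.
After n steps the width is (b−a)/2^n; need (b−a)/2^n ≤ 1e-8.
So n ≥ log₂(1.639000/1e-8) = log₂(163900000.0000) ≈ 27.2882.
Hence n = 28.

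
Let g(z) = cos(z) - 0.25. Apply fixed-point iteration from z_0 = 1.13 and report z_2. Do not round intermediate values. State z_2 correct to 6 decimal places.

0.734436

z_1 = g(1.130000) = 0.176660
z_2 = g(0.176660) = 0.734436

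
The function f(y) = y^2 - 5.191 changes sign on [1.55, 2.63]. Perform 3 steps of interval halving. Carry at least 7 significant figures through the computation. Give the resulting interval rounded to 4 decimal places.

f(1.550000) = -2.788500, f(2.630000) = 1.725900 (opposite signs)
step 1: m = 2.090000, f(m) = -0.822900 < 0 → root in [2.090000, 2.630000]
step 2: m = 2.360000, f(m) = 0.378600 > 0 → root in [2.090000, 2.360000]
step 3: m = 2.225000, f(m) = -0.240375 < 0 → root in [2.225000, 2.360000]

[2.2250, 2.3600]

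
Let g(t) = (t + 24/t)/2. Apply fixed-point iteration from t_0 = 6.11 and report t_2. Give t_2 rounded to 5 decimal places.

t_1 = g(6.110000) = 5.018993
t_2 = g(5.018993) = 4.900414

4.90041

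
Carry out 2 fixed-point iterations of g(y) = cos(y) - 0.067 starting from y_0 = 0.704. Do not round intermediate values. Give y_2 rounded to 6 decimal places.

y_1 = g(0.704000) = 0.695259
y_2 = g(0.695259) = 0.700888

0.700888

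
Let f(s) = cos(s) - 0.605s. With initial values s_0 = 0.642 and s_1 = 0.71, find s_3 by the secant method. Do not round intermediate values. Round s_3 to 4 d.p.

0.9536

f(s_0) = 0.412490, f(s_1) = 0.328812
s_2 = 0.710000 - (0.328812)·(0.710000 - 0.642000)/(0.328812 - (0.412490)) = 0.977206; f(s_2) = -0.031868
s_3 = 0.977206 - (-0.031868)·(0.977206 - 0.710000)/(-0.031868 - (0.328812)) = 0.953596; f(s_3) = 0.001828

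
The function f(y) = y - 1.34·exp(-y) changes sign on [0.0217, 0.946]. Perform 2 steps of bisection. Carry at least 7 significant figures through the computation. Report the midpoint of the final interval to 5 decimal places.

f(0.021700) = -1.289535, f(0.946000) = 0.425690 (opposite signs)
step 1: m = 0.483850, f(m) = -0.342134 < 0 → root in [0.483850, 0.946000]
step 2: m = 0.714925, f(m) = 0.059358 > 0 → root in [0.483850, 0.714925]
Midpoint of [0.483850, 0.714925] = 0.599387

0.59939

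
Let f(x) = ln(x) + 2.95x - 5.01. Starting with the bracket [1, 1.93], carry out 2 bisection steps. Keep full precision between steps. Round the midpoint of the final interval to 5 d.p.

f(1.000000) = -2.060000, f(1.930000) = 1.341020 (opposite signs)
step 1: m = 1.465000, f(m) = -0.306395 < 0 → root in [1.465000, 1.930000]
step 2: m = 1.697500, f(m) = 0.526782 > 0 → root in [1.465000, 1.697500]
Midpoint of [1.465000, 1.697500] = 1.581250

1.58125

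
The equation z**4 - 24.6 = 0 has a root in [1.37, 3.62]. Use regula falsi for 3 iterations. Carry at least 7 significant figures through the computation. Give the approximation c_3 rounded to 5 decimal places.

1.99746

f(1.370000) = -21.077246, f(3.620000) = 147.125299
step 1: c = 1.651945, f(c) = -17.152990 < 0 → new bracket [1.651945, 3.620000]
step 2: c = 1.857438, f(c) = -12.696986 < 0 → new bracket [1.857438, 3.620000]
step 3: c = 1.997463, f(c) = -8.681019 < 0 → new bracket [1.997463, 3.620000]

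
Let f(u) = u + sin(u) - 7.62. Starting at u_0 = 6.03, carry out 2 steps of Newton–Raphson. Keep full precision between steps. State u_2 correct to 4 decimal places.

6.9790

Newton update: u ← u − f(u)/f'(u).
f'(u) = 1 + cos(u)
u_0 = 6.030000: f = -1.840489, f' = 1.968119 → u_1 = 6.030000 - (-1.840489)/(1.968119) = 6.965151
u_1 = 6.965151: f = -0.024529, f' = 1.776335 → u_2 = 6.965151 - (-0.024529)/(1.776335) = 6.978960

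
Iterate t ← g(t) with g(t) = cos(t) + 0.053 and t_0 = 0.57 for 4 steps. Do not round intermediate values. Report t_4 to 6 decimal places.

t_1 = g(0.570000) = 0.894901
t_2 = g(0.894901) = 0.678596
t_3 = g(0.678596) = 0.831455
t_4 = g(0.831455) = 0.726802

0.726802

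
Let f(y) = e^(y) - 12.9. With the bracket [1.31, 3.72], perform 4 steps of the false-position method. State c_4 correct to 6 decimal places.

f(1.310000) = -9.193826, f(3.720000) = 28.364394
step 1: c = 1.899941, f(c) = -6.214502 < 0 → new bracket [1.899941, 3.720000]
step 2: c = 2.227041, f(c) = -3.627613 < 0 → new bracket [2.227041, 3.720000]
step 3: c = 2.396329, f(c) = -1.917212 < 0 → new bracket [2.396329, 3.720000]
step 4: c = 2.480135, f(c) = -0.957129 < 0 → new bracket [2.480135, 3.720000]

2.480135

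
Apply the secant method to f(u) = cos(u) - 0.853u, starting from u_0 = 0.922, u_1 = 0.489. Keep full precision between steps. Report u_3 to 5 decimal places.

f(u_0) = -0.182238, f(u_1) = 0.465686
u_2 = 0.489000 - (0.465686)·(0.489000 - 0.922000)/(0.465686 - (-0.182238)) = 0.800212; f(u_2) = 0.013973
u_3 = 0.800212 - (0.013973)·(0.800212 - 0.489000)/(0.013973 - (0.465686)) = 0.809839; f(u_3) = -0.001178

0.80984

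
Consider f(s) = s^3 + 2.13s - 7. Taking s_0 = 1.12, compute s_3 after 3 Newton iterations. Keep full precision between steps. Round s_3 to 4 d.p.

1.5473

f'(s) = 3s^2 + 2.13
s_0 = 1.120000: f = -3.209472, f' = 5.893200 → s_1 = 1.120000 - (-3.209472)/(5.893200) = 1.664606
s_1 = 1.664606: f = 1.158089, f' = 10.442739 → s_2 = 1.664606 - (1.158089)/(10.442739) = 1.553707
s_2 = 1.553707: f = 0.060053, f' = 9.372016 → s_3 = 1.553707 - (0.060053)/(9.372016) = 1.547299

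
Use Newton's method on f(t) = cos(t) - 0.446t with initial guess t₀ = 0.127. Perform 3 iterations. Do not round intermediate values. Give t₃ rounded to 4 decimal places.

1.0722

f'(t) = -sin(t) - 0.446
t_0 = 0.127000: f = 0.935304, f' = -0.572659 → t_1 = 0.127000 - (0.935304)/(-0.572659) = 1.760266
t_1 = 1.760266: f = -0.973417, f' = -1.428104 → t_2 = 1.760266 - (-0.973417)/(-1.428104) = 1.078651
t_2 = 1.078651: f = -0.008561, f' = -1.327321 → t_3 = 1.078651 - (-0.008561)/(-1.327321) = 1.072201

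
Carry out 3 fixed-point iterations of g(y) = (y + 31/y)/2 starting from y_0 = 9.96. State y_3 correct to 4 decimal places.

5.5682

y_1 = g(9.960000) = 6.536225
y_2 = g(6.536225) = 5.639512
y_3 = g(5.639512) = 5.568221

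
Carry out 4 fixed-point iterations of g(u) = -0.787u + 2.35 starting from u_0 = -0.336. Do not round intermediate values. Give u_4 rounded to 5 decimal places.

u_1 = g(-0.336000) = 2.614432
u_2 = g(2.614432) = 0.292442
u_3 = g(0.292442) = 2.119848
u_4 = g(2.119848) = 0.681680

0.68168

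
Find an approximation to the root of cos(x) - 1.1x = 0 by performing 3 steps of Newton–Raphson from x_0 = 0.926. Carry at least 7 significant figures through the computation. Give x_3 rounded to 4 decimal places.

0.6970

f'(x) = -sin(x) - 1.1
x_0 = 0.926000: f = -0.417564, f' = -1.899222 → x_1 = 0.926000 - (-0.417564)/(-1.899222) = 0.706139
x_1 = 0.706139: f = -0.015880, f' = -1.748901 → x_2 = 0.706139 - (-0.015880)/(-1.748901) = 0.697059
x_2 = 0.697059: f = -0.000031, f' = -1.741966 → x_3 = 0.697059 - (-0.000031)/(-1.741966) = 0.697041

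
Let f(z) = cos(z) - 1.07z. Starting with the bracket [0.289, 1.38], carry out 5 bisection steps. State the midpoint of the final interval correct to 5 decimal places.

0.71517

f(0.289000) = 0.649299, f(1.380000) = -1.286959 (opposite signs)
step 1: m = 0.834500, f(m) = -0.221367 < 0 → root in [0.289000, 0.834500]
step 2: m = 0.561750, f(m) = 0.245252 > 0 → root in [0.561750, 0.834500]
step 3: m = 0.698125, f(m) = 0.019055 > 0 → root in [0.698125, 0.834500]
step 4: m = 0.766312, f(m) = -0.099482 < 0 → root in [0.698125, 0.766312]
step 5: m = 0.732219, f(m) = -0.039781 < 0 → root in [0.698125, 0.732219]
Midpoint of [0.698125, 0.732219] = 0.715172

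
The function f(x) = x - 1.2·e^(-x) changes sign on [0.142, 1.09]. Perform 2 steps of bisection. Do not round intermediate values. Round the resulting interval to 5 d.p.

[0.61600, 0.85300]

f(0.142000) = -0.899146, f(1.090000) = 0.686540 (opposite signs)
step 1: m = 0.616000, f(m) = -0.032121 < 0 → root in [0.616000, 1.090000]
step 2: m = 0.853000, f(m) = 0.341638 > 0 → root in [0.616000, 0.853000]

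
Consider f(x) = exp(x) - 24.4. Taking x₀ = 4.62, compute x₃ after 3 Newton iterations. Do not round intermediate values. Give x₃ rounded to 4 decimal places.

f'(x) = exp(x)
x_0 = 4.620000: f = 77.094032, f' = 101.494032 → x_1 = 4.620000 - (77.094032)/(101.494032) = 3.860408
x_1 = 3.860408: f = 23.084732, f' = 47.484732 → x_2 = 3.860408 - (23.084732)/(47.484732) = 3.374258
x_2 = 3.374258: f = 4.802596, f' = 29.202596 → x_3 = 3.374258 - (4.802596)/(29.202596) = 3.209800

3.2098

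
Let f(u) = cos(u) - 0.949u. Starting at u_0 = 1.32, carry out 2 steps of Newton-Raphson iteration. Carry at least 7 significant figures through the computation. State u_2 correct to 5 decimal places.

f'(u) = -sin(u) - 0.949
u_0 = 1.320000: f = -1.004505, f' = -1.917715 → u_1 = 1.320000 - (-1.004505)/(-1.917715) = 0.796197
u_1 = 0.796197: f = -0.056162, f' = -1.663701 → u_2 = 0.796197 - (-0.056162)/(-1.663701) = 0.762440

0.76244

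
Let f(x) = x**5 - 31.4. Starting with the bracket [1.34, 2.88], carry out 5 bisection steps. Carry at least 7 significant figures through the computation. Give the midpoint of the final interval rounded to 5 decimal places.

1.98969

f(1.340000) = -27.079600, f(2.880000) = 166.735566 (opposite signs)
step 1: m = 2.110000, f(m) = 10.422720 > 0 → root in [1.340000, 2.110000]
step 2: m = 1.725000, f(m) = -16.126256 < 0 → root in [1.725000, 2.110000]
step 3: m = 1.917500, f(m) = -5.477501 < 0 → root in [1.917500, 2.110000]
step 4: m = 2.013750, f(m) = 1.715229 > 0 → root in [1.917500, 2.013750]
step 5: m = 1.965625, f(m) = -2.057080 < 0 → root in [1.965625, 2.013750]
Midpoint of [1.965625, 2.013750] = 1.989688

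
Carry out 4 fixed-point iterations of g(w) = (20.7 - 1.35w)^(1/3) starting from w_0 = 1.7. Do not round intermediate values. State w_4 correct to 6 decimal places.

w_1 = g(1.700000) = 2.640251
w_2 = g(2.640251) = 2.578103
w_3 = g(2.578103) = 2.582304
w_4 = g(2.582304) = 2.582020

2.582020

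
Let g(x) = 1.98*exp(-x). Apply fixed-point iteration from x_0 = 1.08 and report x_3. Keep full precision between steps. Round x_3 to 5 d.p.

x_1 = g(1.080000) = 0.672399
x_2 = g(0.672399) = 1.010755
x_3 = g(1.010755) = 0.720609

0.72061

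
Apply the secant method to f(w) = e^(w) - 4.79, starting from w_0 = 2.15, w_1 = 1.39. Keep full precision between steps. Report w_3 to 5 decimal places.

Secant update: w_(k+1) = w_k − f(w_k)·(w_k − w_(k-1))/(f(w_k) − f(w_(k-1))).
f(w_0) = 3.794858, f(w_1) = -0.775150
w_2 = 1.390000 - (-0.775150)·(1.390000 - 2.150000)/(-0.775150 - (3.794858)) = 1.518909; f(w_2) = -0.222762
w_3 = 1.518909 - (-0.222762)·(1.518909 - 1.390000)/(-0.222762 - (-0.775150)) = 1.570894; f(w_3) = 0.020946

1.57089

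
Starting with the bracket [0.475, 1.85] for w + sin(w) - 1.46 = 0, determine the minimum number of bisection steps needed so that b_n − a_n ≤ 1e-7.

24

Initial width b − a = 1.85 − 0.475 = 1.375000.
After n steps the width is (b−a)/2^n; need (b−a)/2^n ≤ 1e-7.
So n ≥ log₂(1.375000/1e-7) = log₂(13750000.0000) ≈ 23.7129.
Hence n = 24.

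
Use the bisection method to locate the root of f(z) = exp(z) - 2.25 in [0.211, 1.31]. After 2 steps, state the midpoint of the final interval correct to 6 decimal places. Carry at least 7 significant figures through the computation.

f(0.211000) = -1.015088, f(1.310000) = 1.456174 (opposite signs)
step 1: m = 0.760500, f(m) = -0.110654 < 0 → root in [0.760500, 1.310000]
step 2: m = 1.035250, f(m) = 0.565810 > 0 → root in [0.760500, 1.035250]
Midpoint of [0.760500, 1.035250] = 0.897875

0.897875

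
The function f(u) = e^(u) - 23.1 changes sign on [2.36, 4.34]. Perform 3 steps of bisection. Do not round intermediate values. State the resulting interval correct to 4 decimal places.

[3.1025, 3.3500]

f(2.360000) = -12.509049, f(4.340000) = 53.607539 (opposite signs)
step 1: m = 3.350000, f(m) = 5.402734 > 0 → root in [2.360000, 3.350000]
step 2: m = 2.855000, f(m) = -5.725563 < 0 → root in [2.855000, 3.350000]
step 3: m = 3.102500, f(m) = -0.846484 < 0 → root in [3.102500, 3.350000]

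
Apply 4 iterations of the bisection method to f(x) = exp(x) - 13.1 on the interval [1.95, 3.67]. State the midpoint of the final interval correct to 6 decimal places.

f(1.950000) = -6.071312, f(3.670000) = 26.151906 (opposite signs)
step 1: m = 2.810000, f(m) = 3.509918 > 0 → root in [1.950000, 2.810000]
step 2: m = 2.380000, f(m) = -2.295097 < 0 → root in [2.380000, 2.810000]
step 3: m = 2.595000, f(m) = 0.296587 > 0 → root in [2.380000, 2.595000]
step 4: m = 2.487500, f(m) = -1.068839 < 0 → root in [2.487500, 2.595000]
Midpoint of [2.487500, 2.595000] = 2.541250

2.541250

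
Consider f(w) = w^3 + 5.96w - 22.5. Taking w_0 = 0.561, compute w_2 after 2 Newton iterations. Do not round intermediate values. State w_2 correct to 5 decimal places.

f'(w) = 3w^2 + 5.96
w_0 = 0.561000: f = -18.979882, f' = 6.904163 → w_1 = 0.561000 - (-18.979882)/(6.904163) = 3.310049
w_1 = 3.310049: f = 33.494189, f' = 38.829271 → w_2 = 3.310049 - (33.494189)/(38.829271) = 2.447447

2.44745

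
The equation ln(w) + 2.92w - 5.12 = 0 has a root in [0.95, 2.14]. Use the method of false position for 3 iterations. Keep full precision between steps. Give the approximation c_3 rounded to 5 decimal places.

f(0.950000) = -2.397293, f(2.140000) = 1.889606
step 1: c = 1.615464, f(c) = 0.076779 > 0 → new bracket [0.950000, 1.615464]
step 2: c = 1.594813, f(c) = 0.003610 > 0 → new bracket [0.950000, 1.594813]
step 3: c = 1.593843, f(c) = 0.000171 > 0 → new bracket [0.950000, 1.593843]

1.59384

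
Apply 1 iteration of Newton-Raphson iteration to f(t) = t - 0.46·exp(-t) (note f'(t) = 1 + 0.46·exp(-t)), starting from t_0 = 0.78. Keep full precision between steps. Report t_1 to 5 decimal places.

0.30998

t_0 = 0.780000: f = 0.569133, f' = 1.210867 → t_1 = 0.780000 - (0.569133)/(1.210867) = 0.309979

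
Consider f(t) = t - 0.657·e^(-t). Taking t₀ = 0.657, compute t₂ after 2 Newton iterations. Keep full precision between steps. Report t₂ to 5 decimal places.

0.42816

f'(t) = 1 + 0.657·e^(-t)
t_0 = 0.657000: f = 0.316408, f' = 1.340592 → t_1 = 0.657000 - (0.316408)/(1.340592) = 0.420979
t_1 = 0.420979: f = -0.010279, f' = 1.431258 → t_2 = 0.420979 - (-0.010279)/(1.431258) = 0.428160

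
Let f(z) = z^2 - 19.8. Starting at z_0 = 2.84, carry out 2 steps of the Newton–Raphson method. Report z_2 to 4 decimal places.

Newton update: z ← z − f(z)/f'(z).
f'(z) = 2z
z_0 = 2.840000: f = -11.734400, f' = 5.680000 → z_1 = 2.840000 - (-11.734400)/(5.680000) = 4.905915
z_1 = 4.905915: f = 4.268007, f' = 9.811831 → z_2 = 4.905915 - (4.268007)/(9.811831) = 4.470930

4.4709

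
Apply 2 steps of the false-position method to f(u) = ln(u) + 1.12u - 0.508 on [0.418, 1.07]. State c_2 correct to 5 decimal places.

False-position update: c = (a·f(b) − b·f(a))/(f(b) − f(a)); replace the endpoint whose sign matches f(c).
f(0.418000) = -0.912114, f(1.070000) = 0.758059
step 1: c = 0.774070, f(c) = 0.102865 > 0 → new bracket [0.418000, 0.774070]
step 2: c = 0.737983, f(c) = 0.014707 > 0 → new bracket [0.418000, 0.737983]

0.73798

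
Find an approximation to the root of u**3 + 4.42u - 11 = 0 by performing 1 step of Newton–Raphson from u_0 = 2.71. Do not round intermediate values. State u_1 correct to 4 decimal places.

f'(u) = 3u**2 + 4.42
u_0 = 2.710000: f = 20.880711, f' = 26.452300 → u_1 = 2.710000 - (20.880711)/(26.452300) = 1.920628

1.9206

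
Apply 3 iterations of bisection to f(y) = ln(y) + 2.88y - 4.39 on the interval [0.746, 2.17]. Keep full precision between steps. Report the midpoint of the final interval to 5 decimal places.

f(0.746000) = -2.534550, f(2.170000) = 2.634327 (opposite signs)
step 1: m = 1.458000, f(m) = 0.186106 > 0 → root in [0.746000, 1.458000]
step 2: m = 1.102000, f(m) = -1.119113 < 0 → root in [1.102000, 1.458000]
step 3: m = 1.280000, f(m) = -0.456740 < 0 → root in [1.280000, 1.458000]
Midpoint of [1.280000, 1.458000] = 1.369000

1.36900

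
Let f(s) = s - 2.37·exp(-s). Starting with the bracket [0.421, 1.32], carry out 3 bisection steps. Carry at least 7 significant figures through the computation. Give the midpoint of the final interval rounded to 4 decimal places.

f(0.421000) = -1.134645, f(1.320000) = 0.686889 (opposite signs)
step 1: m = 0.870500, f(m) = -0.121919 < 0 → root in [0.870500, 1.320000]
step 2: m = 1.095250, f(m) = 0.302589 > 0 → root in [0.870500, 1.095250]
step 3: m = 0.982875, f(m) = 0.095941 > 0 → root in [0.870500, 0.982875]
Midpoint of [0.870500, 0.982875] = 0.926688

0.9267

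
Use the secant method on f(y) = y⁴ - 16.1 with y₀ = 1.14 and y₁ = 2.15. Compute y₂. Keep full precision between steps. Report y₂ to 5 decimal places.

1.87965

Secant update: y_(k+1) = y_k − f(y_k)·(y_k − y_(k-1))/(f(y_k) − f(y_(k-1))).
f(y_0) = -14.411040, f(y_1) = 5.267506
y_2 = 2.150000 - (5.267506)·(2.150000 - 1.140000)/(5.267506 - (-14.411040)) = 1.879646; f(y_2) = -3.617433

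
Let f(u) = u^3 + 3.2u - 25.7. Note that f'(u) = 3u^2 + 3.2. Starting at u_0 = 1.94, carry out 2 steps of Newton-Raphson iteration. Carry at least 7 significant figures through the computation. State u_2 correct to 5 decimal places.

Newton update: u ← u − f(u)/f'(u).
u_0 = 1.940000: f = -12.190616, f' = 14.490800 → u_1 = 1.940000 - (-12.190616)/(14.490800) = 2.781266
u_1 = 2.781266: f = 4.714367, f' = 26.406320 → u_2 = 2.781266 - (4.714367)/(26.406320) = 2.602734

2.60273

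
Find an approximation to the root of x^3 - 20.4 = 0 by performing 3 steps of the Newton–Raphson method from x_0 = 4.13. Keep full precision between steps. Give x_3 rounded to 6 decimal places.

2.733411

f'(x) = 3x^2
x_0 = 4.130000: f = 50.044997, f' = 51.170700 → x_1 = 4.130000 - (50.044997)/(51.170700) = 3.151999
x_1 = 3.151999: f = 10.915417, f' = 29.805293 → x_2 = 3.151999 - (10.915417)/(29.805293) = 2.785775
x_2 = 2.785775: f = 1.219121, f' = 23.281625 → x_3 = 2.785775 - (1.219121)/(23.281625) = 2.733411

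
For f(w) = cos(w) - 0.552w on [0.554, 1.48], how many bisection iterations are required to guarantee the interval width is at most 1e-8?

Initial width b − a = 1.48 − 0.554 = 0.926000.
After n steps the width is (b−a)/2^n; need (b−a)/2^n ≤ 1e-8.
So n ≥ log₂(0.926000/1e-8) = log₂(92600000.0000) ≈ 26.4645.
Hence n = 27.

27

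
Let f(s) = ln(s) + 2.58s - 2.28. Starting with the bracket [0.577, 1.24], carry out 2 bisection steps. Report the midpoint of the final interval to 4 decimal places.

f(0.577000) = -1.341253, f(1.240000) = 1.134311 (opposite signs)
step 1: m = 0.908500, f(m) = -0.032030 < 0 → root in [0.908500, 1.240000]
step 2: m = 1.074250, f(m) = 0.563188 > 0 → root in [0.908500, 1.074250]
Midpoint of [0.908500, 1.074250] = 0.991375

0.9914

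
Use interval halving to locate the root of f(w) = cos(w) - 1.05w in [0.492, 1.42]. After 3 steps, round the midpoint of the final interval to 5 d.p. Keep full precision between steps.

f(0.492000) = 0.364790, f(1.420000) = -1.340775 (opposite signs)
step 1: m = 0.956000, f(m) = -0.427008 < 0 → root in [0.492000, 0.956000]
step 2: m = 0.724000, f(m) = -0.011038 < 0 → root in [0.492000, 0.724000]
step 3: m = 0.608000, f(m) = 0.182392 > 0 → root in [0.608000, 0.724000]
Midpoint of [0.608000, 0.724000] = 0.666000

0.66600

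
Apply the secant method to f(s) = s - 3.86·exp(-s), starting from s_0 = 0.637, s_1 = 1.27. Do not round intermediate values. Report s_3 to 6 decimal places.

1.182481

f(s_0) = -1.404464, f(s_1) = 0.185990
s_2 = 1.270000 - (0.185990)·(1.270000 - 0.637000)/(0.185990 - (-1.404464)) = 1.195976; f(s_2) = 0.028679
s_3 = 1.195976 - (0.028679)·(1.195976 - 1.270000)/(0.028679 - (0.185990)) = 1.182481; f(s_3) = -0.000676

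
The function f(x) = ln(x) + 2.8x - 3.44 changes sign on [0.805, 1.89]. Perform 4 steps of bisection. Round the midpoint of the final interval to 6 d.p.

1.177969

f(0.805000) = -1.402913, f(1.890000) = 2.488577 (opposite signs)
step 1: m = 1.347500, f(m) = 0.631251 > 0 → root in [0.805000, 1.347500]
step 2: m = 1.076250, f(m) = -0.353017 < 0 → root in [1.076250, 1.347500]
step 3: m = 1.211875, f(m) = 0.145419 > 0 → root in [1.076250, 1.211875]
step 4: m = 1.144062, f(m) = -0.102039 < 0 → root in [1.144062, 1.211875]
Midpoint of [1.144062, 1.211875] = 1.177969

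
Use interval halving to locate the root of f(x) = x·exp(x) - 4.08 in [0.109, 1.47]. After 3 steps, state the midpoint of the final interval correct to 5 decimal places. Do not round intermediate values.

f(0.109000) = -3.958447, f(1.470000) = 2.313376 (opposite signs)
step 1: m = 0.789500, f(m) = -2.341288 < 0 → root in [0.789500, 1.470000]
step 2: m = 1.129750, f(m) = -0.583556 < 0 → root in [1.129750, 1.470000]
step 3: m = 1.299875, f(m) = 0.689031 > 0 → root in [1.129750, 1.299875]
Midpoint of [1.129750, 1.299875] = 1.214813

1.21481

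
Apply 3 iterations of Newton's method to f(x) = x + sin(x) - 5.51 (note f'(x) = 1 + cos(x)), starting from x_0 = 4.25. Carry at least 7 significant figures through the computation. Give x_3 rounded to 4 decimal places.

x_0 = 4.250000: f = -2.154989, f' = 0.553913 → x_1 = 4.250000 - (-2.154989)/(0.553913) = 8.140487
x_1 = 8.140487: f = 3.589724, f' = 0.717398 → x_2 = 8.140487 - (3.589724)/(0.717398) = 3.136678
x_2 = 3.136678: f = -2.368407, f' = 0.000012 → x_3 = 3.136678 - (-2.368407)/(0.000012) = 196103.914767

196103.9148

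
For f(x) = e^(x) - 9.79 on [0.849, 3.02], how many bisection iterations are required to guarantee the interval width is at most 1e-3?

Initial width b − a = 3.02 − 0.849 = 2.171000.
After n steps the width is (b−a)/2^n; need (b−a)/2^n ≤ 1e-3.
So n ≥ log₂(2.171000/1e-3) = log₂(2171.0000) ≈ 11.0841.
Hence n = 12.

12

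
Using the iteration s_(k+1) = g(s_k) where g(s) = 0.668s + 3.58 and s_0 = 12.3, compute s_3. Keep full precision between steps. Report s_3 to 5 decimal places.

s_1 = g(12.300000) = 11.796400
s_2 = g(11.796400) = 11.459995
s_3 = g(11.459995) = 11.235277

11.23528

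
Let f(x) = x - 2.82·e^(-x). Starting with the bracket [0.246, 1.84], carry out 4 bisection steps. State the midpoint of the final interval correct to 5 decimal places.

0.99319

f(0.246000) = -1.959021, f(1.840000) = 1.392135 (opposite signs)
step 1: m = 1.043000, f(m) = 0.049244 > 0 → root in [0.246000, 1.043000]
step 2: m = 0.644500, f(m) = -0.835788 < 0 → root in [0.644500, 1.043000]
step 3: m = 0.843750, f(m) = -0.369117 < 0 → root in [0.843750, 1.043000]
step 4: m = 0.943375, f(m) = -0.154484 < 0 → root in [0.943375, 1.043000]
Midpoint of [0.943375, 1.043000] = 0.993188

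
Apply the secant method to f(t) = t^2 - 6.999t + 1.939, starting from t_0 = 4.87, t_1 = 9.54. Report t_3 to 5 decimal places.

6.47742

f(t_0) = -8.429230, f(t_1) = 26.180140
t_2 = 9.540000 - (26.180140)·(9.540000 - 4.870000)/(26.180140 - (-8.429230)) = 6.007394; f(t_2) = -4.017966
t_3 = 6.007394 - (-4.017966)·(6.007394 - 9.540000)/(-4.017966 - (26.180140)) = 6.477420; f(t_3) = -1.439491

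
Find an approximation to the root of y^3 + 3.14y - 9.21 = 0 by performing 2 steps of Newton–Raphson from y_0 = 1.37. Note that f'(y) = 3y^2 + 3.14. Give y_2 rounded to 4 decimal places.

Newton update: y ← y − f(y)/f'(y).
y_0 = 1.370000: f = -2.336847, f' = 8.770700 → y_1 = 1.370000 - (-2.336847)/(8.770700) = 1.636438
y_1 = 1.636438: f = 0.310680, f' = 11.173787 → y_2 = 1.636438 - (0.310680)/(11.173787) = 1.608634

1.6086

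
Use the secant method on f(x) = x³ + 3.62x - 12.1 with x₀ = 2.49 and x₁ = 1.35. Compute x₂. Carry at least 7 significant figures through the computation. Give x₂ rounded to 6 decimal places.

1.666755

Secant update: x_(k+1) = x_k − f(x_k)·(x_k − x_(k-1))/(f(x_k) − f(x_(k-1))).
f(x_0) = 12.352049, f(x_1) = -4.752625
x_2 = 1.350000 - (-4.752625)·(1.350000 - 2.490000)/(-4.752625 - (12.352049)) = 1.666755; f(x_2) = -1.435980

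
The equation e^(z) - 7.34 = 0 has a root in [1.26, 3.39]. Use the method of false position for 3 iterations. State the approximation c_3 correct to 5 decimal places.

False-position update: c = (a·f(b) − b·f(a))/(f(b) − f(a)); replace the endpoint whose sign matches f(c).
f(1.260000) = -3.814579, f(3.390000) = 22.325952
step 1: c = 1.570822, f(c) = -2.529399 < 0 → new bracket [1.570822, 3.390000]
step 2: c = 1.755950, f(c) = -1.551054 < 0 → new bracket [1.755950, 3.390000]
step 3: c = 1.862098, f(c) = -0.902770 < 0 → new bracket [1.862098, 3.390000]

1.86210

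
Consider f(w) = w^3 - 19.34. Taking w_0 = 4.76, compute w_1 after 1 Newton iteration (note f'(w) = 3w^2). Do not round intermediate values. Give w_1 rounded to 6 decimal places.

3.457859

w_0 = 4.760000: f = 88.510176, f' = 67.972800 → w_1 = 4.760000 - (88.510176)/(67.972800) = 3.457859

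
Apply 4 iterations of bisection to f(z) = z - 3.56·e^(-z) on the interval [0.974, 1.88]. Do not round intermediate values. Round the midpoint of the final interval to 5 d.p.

f(0.974000) = -0.370148, f(1.880000) = 1.336779 (opposite signs)
step 1: m = 1.427000, f(m) = 0.572501 > 0 → root in [0.974000, 1.427000]
step 2: m = 1.200500, f(m) = 0.128785 > 0 → root in [0.974000, 1.200500]
step 3: m = 1.087250, f(m) = -0.112977 < 0 → root in [1.087250, 1.200500]
step 4: m = 1.143875, f(m) = 0.009723 > 0 → root in [1.087250, 1.143875]
Midpoint of [1.087250, 1.143875] = 1.115563

1.11556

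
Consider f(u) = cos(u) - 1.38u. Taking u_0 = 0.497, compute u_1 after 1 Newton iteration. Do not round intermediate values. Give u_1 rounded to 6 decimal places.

0.601027

Newton update: u ← u − f(u)/f'(u).
f'(u) = -sin(u) - 1.38
u_0 = 0.497000: f = 0.193157, f' = -1.856791 → u_1 = 0.497000 - (0.193157)/(-1.856791) = 0.601027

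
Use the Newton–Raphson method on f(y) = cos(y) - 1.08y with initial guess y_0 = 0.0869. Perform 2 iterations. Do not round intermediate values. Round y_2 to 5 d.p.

Newton update: y ← y − f(y)/f'(y).
f'(y) = -sin(y) - 1.08
y_0 = 0.086900: f = 0.902375, f' = -1.166791 → y_1 = 0.086900 - (0.902375)/(-1.166791) = 0.860282
y_1 = 0.860282: f = -0.276880, f' = -1.838026 → y_2 = 0.860282 - (-0.276880)/(-1.838026) = 0.709642

0.70964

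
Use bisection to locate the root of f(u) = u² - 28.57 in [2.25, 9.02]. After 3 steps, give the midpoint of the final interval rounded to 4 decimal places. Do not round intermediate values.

5.2119

f(2.250000) = -23.507500, f(9.020000) = 52.790400 (opposite signs)
step 1: m = 5.635000, f(m) = 3.183225 > 0 → root in [2.250000, 5.635000]
step 2: m = 3.942500, f(m) = -13.026694 < 0 → root in [3.942500, 5.635000]
step 3: m = 4.788750, f(m) = -5.637873 < 0 → root in [4.788750, 5.635000]
Midpoint of [4.788750, 5.635000] = 5.211875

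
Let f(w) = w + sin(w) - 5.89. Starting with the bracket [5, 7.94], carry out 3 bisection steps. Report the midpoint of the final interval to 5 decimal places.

5.91875

f(5.000000) = -1.848924, f(7.940000) = 3.046303 (opposite signs)
step 1: m = 6.470000, f(m) = 0.765730 > 0 → root in [5.000000, 6.470000]
step 2: m = 5.735000, f(m) = -0.676139 < 0 → root in [5.735000, 6.470000]
step 3: m = 6.102500, f(m) = 0.032796 > 0 → root in [5.735000, 6.102500]
Midpoint of [5.735000, 6.102500] = 5.918750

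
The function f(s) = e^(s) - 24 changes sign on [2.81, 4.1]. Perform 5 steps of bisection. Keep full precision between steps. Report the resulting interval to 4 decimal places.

f(2.810000) = -7.390082, f(4.100000) = 36.340288 (opposite signs)
step 1: m = 3.455000, f(m) = 7.658289 > 0 → root in [2.810000, 3.455000]
step 2: m = 3.132500, f(m) = -1.068764 < 0 → root in [3.132500, 3.455000]
step 3: m = 3.293750, f(m) = 2.943713 > 0 → root in [3.132500, 3.293750]
step 4: m = 3.213125, f(m) = 0.856642 > 0 → root in [3.132500, 3.213125]
step 5: m = 3.172813, f(m) = -0.125463 < 0 → root in [3.172813, 3.213125]

[3.1728, 3.2131]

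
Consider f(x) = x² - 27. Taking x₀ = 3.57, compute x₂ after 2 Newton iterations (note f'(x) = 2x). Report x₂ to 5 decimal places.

5.20847

x_0 = 3.570000: f = -14.255100, f' = 7.140000 → x_1 = 3.570000 - (-14.255100)/(7.140000) = 5.566513
x_1 = 5.566513: f = 3.986063, f' = 11.133025 → x_2 = 5.566513 - (3.986063)/(11.133025) = 5.208473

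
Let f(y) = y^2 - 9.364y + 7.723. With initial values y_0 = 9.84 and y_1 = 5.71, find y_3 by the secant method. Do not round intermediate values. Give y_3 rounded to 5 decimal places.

f(y_0) = 12.406840, f(y_1) = -13.141340
y_2 = 5.710000 - (-13.141340)·(5.710000 - 9.840000)/(-13.141340 - (12.406840)) = 7.834368; f(y_2) = -4.260700
y_3 = 7.834368 - (-4.260700)·(7.834368 - 5.710000)/(-4.260700 - (-13.141340)) = 8.853585; f(y_3) = 3.203994

8.85358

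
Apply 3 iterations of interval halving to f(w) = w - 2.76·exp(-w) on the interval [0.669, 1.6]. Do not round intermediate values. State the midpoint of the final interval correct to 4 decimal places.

f(0.669000) = -0.744729, f(1.600000) = 1.042766 (opposite signs)
step 1: m = 1.134500, f(m) = 0.246931 > 0 → root in [0.669000, 1.134500]
step 2: m = 0.901750, f(m) = -0.218420 < 0 → root in [0.901750, 1.134500]
step 3: m = 1.018125, f(m) = 0.021015 > 0 → root in [0.901750, 1.018125]
Midpoint of [0.901750, 1.018125] = 0.959937

0.9599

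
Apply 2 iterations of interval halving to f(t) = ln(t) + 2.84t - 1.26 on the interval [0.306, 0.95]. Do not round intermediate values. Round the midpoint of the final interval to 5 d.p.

f(0.306000) = -1.575130, f(0.950000) = 1.386707 (opposite signs)
step 1: m = 0.628000, f(m) = 0.058305 > 0 → root in [0.306000, 0.628000]
step 2: m = 0.467000, f(m) = -0.695146 < 0 → root in [0.467000, 0.628000]
Midpoint of [0.467000, 0.628000] = 0.547500

0.54750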